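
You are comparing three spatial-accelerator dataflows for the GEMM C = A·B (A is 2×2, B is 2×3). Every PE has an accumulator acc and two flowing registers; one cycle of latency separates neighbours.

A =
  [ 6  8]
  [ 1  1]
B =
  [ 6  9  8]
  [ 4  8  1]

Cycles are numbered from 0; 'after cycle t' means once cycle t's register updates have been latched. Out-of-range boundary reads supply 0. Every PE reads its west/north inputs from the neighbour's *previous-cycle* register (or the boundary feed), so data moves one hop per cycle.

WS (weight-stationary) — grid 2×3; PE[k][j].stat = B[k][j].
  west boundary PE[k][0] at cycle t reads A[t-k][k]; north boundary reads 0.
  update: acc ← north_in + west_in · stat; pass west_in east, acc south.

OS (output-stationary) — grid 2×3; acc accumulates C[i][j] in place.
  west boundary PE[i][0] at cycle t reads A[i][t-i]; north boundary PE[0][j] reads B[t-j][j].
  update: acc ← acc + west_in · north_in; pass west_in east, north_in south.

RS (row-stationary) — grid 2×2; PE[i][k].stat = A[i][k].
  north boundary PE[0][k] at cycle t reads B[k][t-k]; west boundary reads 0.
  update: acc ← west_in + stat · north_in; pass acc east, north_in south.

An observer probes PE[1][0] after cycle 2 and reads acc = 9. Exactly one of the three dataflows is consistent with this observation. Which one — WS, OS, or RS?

dataflow = RS

Under WS (2×3), PE[1][0]:
  0: (1,0).acc=0  regs=<0,0>
  1: (1,0).acc=68  regs=<8,68>
  2: (1,0).acc=10  regs=<1,10>
Under OS (2×3), PE[1][0]:
  0: (1,0).acc=0  regs=<0,0>
  1: (1,0).acc=6  regs=<1,6>
  2: (1,0).acc=10  regs=<1,4>
Under RS (2×2), PE[1][0]:
  0: (1,0).acc=0  regs=<0,0>
  1: (1,0).acc=6  regs=<6,6>
  2: (1,0).acc=9  regs=<9,9>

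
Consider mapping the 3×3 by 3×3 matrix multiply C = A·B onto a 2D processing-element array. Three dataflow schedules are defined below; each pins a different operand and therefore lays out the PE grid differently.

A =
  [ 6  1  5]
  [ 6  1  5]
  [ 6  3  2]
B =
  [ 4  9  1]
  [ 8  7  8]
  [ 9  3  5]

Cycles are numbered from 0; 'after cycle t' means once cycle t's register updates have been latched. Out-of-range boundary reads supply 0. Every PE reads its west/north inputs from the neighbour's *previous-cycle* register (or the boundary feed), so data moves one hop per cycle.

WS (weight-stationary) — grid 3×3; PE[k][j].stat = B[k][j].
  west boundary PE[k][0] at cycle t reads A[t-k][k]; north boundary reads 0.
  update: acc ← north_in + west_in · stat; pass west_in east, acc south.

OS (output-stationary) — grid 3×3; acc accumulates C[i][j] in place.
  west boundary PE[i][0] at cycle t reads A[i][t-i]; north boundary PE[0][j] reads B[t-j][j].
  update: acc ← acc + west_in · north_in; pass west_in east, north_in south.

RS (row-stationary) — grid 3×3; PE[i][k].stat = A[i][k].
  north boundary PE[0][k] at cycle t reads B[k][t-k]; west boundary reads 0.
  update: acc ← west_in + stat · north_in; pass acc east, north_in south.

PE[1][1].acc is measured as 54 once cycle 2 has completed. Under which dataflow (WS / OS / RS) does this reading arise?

WS [3×3] PE[1][1] across cycles:
  0: (1,1).acc=0  regs=<0,0>
  1: (1,1).acc=0  regs=<0,0>
  2: (1,1).acc=61  regs=<1,61>
OS [3×3] PE[1][1] across cycles:
  0: (1,1).acc=0  regs=<0,0>
  1: (1,1).acc=0  regs=<0,0>
  2: (1,1).acc=54  regs=<6,9>
RS [3×3] PE[1][1] across cycles:
  0: (1,1).acc=0  regs=<0,0>
  1: (1,1).acc=0  regs=<0,0>
  2: (1,1).acc=32  regs=<32,8>

dataflow = OS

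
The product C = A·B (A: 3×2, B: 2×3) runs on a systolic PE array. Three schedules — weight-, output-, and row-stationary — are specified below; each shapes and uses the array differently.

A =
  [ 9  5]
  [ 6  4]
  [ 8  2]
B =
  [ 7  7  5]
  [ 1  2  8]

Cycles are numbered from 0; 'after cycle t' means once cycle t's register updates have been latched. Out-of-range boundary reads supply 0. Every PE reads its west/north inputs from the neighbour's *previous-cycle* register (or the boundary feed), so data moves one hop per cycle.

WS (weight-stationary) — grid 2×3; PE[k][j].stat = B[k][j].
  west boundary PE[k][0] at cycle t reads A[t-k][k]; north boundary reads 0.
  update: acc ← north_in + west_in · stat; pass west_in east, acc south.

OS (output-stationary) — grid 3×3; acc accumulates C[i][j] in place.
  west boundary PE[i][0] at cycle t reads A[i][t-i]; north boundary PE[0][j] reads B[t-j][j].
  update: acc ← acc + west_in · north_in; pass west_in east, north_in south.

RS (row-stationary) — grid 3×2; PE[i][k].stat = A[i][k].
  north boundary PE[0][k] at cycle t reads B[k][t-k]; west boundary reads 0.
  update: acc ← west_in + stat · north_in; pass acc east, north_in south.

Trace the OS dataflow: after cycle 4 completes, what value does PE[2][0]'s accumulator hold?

PE[2][0].acc = 58

OS 3×3: PE[2][0] cycle-by-cycle (with neighbour feeds):
  0: (1,0).acc=0  regs=<0,0>
  0: (2,0).acc=0  regs=<0,0>
  1: (1,0).acc=42  regs=<6,7>
  1: (2,0).acc=0  regs=<0,0>
  2: (1,0).acc=46  regs=<4,1>
  2: (2,0).acc=56  regs=<8,7>
  3: (1,0).acc=46  regs=<0,0>
  3: (2,0).acc=58  regs=<2,1>
  4: (1,0).acc=46  regs=<0,0>
  4: (2,0).acc=58  regs=<0,0>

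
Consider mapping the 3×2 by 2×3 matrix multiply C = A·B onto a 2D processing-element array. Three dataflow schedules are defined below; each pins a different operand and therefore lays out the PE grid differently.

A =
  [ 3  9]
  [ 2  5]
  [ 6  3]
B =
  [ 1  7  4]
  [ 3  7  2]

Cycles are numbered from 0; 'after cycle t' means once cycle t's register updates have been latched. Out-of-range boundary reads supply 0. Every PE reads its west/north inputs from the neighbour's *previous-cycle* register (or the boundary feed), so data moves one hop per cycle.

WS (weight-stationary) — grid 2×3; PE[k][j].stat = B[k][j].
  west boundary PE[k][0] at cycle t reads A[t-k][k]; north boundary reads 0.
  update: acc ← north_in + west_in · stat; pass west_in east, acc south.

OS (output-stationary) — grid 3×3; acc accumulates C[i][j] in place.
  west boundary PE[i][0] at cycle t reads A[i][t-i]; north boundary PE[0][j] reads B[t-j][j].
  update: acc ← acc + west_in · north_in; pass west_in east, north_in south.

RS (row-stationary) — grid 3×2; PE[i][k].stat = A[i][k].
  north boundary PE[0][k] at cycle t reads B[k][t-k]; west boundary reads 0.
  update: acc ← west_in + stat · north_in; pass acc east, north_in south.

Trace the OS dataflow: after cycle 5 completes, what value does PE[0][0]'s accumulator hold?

OS 3×3: PE[0][0] cycle-by-cycle (with neighbour feeds):
  cycle 0: PE[0][0] → acc 3, east 3, south 1
  cycle 1: PE[0][0] → acc 30, east 9, south 3
  cycle 2: PE[0][0] → acc 30, east 0, south 0
  cycle 3: PE[0][0] → acc 30, east 0, south 0
  cycle 4: PE[0][0] → acc 30, east 0, south 0
  cycle 5: PE[0][0] → acc 30, east 0, south 0

PE[0][0].acc = 30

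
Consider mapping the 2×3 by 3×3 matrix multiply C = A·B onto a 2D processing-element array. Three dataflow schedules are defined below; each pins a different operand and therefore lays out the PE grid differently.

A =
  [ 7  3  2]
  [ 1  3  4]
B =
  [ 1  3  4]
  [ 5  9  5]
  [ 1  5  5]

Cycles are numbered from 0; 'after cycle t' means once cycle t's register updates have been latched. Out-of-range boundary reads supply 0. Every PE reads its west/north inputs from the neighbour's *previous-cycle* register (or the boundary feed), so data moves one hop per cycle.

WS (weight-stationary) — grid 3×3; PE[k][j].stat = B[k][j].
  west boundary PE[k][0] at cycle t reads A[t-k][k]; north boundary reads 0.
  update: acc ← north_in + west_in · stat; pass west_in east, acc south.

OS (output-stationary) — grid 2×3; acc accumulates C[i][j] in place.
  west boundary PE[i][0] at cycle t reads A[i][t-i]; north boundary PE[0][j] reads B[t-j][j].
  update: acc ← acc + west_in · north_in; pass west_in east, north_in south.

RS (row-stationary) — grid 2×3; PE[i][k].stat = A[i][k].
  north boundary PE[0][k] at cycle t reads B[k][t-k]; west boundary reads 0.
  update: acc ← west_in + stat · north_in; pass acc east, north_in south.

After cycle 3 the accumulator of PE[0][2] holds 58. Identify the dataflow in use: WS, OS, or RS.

dataflow = RS

Under WS (3×3), PE[0][2]:
  after 0 — PE[0][2] acc=0, pass-E 0, pass-S 0
  after 1 — PE[0][2] acc=0, pass-E 0, pass-S 0
  after 2 — PE[0][2] acc=28, pass-E 7, pass-S 28
  after 3 — PE[0][2] acc=4, pass-E 1, pass-S 4
Under OS (2×3), PE[0][2]:
  after 0 — PE[0][2] acc=0, pass-E 0, pass-S 0
  after 1 — PE[0][2] acc=0, pass-E 0, pass-S 0
  after 2 — PE[0][2] acc=28, pass-E 7, pass-S 4
  after 3 — PE[0][2] acc=43, pass-E 3, pass-S 5
Under RS (2×3), PE[0][2]:
  after 0 — PE[0][2] acc=0, pass-E 0, pass-S 0
  after 1 — PE[0][2] acc=0, pass-E 0, pass-S 0
  after 2 — PE[0][2] acc=24, pass-E 24, pass-S 1
  after 3 — PE[0][2] acc=58, pass-E 58, pass-S 5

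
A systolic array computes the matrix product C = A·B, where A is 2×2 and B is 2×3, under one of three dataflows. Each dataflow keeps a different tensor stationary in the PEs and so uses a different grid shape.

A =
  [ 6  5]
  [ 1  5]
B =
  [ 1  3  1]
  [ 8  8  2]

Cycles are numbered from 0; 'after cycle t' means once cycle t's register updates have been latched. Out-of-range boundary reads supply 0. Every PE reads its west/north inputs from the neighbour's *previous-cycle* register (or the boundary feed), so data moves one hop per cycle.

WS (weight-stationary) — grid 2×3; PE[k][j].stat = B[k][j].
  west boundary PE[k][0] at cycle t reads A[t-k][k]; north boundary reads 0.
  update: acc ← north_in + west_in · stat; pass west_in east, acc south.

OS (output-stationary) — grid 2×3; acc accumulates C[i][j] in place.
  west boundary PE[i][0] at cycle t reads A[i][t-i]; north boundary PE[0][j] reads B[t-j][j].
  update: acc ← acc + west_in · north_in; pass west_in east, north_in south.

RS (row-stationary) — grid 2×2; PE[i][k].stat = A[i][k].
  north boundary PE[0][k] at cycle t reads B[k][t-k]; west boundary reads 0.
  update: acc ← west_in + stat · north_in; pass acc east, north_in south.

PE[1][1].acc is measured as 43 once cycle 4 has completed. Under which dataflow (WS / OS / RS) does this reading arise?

dataflow = OS

WS (2×3 grid), PE[1][1]:
  t=0 PE[1][1]: acc=0 h=0 v=0
  t=1 PE[1][1]: acc=0 h=0 v=0
  t=2 PE[1][1]: acc=58 h=5 v=58
  t=3 PE[1][1]: acc=43 h=5 v=43
  t=4 PE[1][1]: acc=0 h=0 v=0
OS (2×3 grid), PE[1][1]:
  t=0 PE[1][1]: acc=0 h=0 v=0
  t=1 PE[1][1]: acc=0 h=0 v=0
  t=2 PE[1][1]: acc=3 h=1 v=3
  t=3 PE[1][1]: acc=43 h=5 v=8
  t=4 PE[1][1]: acc=43 h=0 v=0
RS (2×2 grid), PE[1][1]:
  t=0 PE[1][1]: acc=0 h=0 v=0
  t=1 PE[1][1]: acc=0 h=0 v=0
  t=2 PE[1][1]: acc=41 h=41 v=8
  t=3 PE[1][1]: acc=43 h=43 v=8
  t=4 PE[1][1]: acc=11 h=11 v=2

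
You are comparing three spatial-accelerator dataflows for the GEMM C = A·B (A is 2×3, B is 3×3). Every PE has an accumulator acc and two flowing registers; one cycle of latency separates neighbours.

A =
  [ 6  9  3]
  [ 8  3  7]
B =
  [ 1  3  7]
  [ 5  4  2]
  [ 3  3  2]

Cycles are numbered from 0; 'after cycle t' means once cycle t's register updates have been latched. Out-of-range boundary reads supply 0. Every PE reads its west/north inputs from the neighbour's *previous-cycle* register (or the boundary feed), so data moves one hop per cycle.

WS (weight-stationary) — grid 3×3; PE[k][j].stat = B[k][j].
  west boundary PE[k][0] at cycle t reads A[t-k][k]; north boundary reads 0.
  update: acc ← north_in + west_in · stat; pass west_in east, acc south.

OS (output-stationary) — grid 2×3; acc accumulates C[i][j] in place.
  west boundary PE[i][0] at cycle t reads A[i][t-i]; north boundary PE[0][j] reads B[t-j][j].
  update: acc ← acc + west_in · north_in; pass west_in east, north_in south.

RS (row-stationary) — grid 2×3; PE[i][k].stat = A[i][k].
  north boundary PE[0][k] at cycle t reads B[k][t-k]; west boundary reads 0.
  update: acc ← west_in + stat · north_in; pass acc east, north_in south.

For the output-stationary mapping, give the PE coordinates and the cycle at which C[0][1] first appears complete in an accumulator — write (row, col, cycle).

OS — PE[0][1] is where C[0][1] collects:
  c0 r0c1: 0 / 0 / 0
  c1 r0c1: 18 / 6 / 3
  c2 r0c1: 54 / 9 / 4
  c3 r0c1: 63 / 3 / 3

(row, col, cycle) = (0, 1, 3)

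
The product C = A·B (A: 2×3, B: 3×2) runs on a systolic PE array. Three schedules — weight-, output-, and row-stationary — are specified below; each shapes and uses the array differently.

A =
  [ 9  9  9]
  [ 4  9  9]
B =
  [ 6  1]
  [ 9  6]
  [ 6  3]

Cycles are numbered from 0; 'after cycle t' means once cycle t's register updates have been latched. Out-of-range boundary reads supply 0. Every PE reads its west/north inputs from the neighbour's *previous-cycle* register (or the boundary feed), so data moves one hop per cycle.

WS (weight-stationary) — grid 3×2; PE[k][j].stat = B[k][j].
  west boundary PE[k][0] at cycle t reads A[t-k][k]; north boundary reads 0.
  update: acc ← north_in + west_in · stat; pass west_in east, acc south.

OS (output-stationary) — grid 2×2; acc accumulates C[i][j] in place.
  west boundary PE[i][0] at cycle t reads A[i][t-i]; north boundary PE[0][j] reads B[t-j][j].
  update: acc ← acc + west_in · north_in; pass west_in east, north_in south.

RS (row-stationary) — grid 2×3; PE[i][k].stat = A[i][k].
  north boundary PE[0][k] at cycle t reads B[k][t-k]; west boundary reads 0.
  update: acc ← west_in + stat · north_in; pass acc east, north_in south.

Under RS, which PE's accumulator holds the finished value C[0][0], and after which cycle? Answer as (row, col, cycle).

(row, col, cycle) = (0, 2, 2)

Under RS, C[0][0] lands at PE[0][2]:
  step 0 · PE0,2: acc=0; fwd→0 fwd↓0
  step 1 · PE0,2: acc=0; fwd→0 fwd↓0
  step 2 · PE0,2: acc=189; fwd→189 fwd↓6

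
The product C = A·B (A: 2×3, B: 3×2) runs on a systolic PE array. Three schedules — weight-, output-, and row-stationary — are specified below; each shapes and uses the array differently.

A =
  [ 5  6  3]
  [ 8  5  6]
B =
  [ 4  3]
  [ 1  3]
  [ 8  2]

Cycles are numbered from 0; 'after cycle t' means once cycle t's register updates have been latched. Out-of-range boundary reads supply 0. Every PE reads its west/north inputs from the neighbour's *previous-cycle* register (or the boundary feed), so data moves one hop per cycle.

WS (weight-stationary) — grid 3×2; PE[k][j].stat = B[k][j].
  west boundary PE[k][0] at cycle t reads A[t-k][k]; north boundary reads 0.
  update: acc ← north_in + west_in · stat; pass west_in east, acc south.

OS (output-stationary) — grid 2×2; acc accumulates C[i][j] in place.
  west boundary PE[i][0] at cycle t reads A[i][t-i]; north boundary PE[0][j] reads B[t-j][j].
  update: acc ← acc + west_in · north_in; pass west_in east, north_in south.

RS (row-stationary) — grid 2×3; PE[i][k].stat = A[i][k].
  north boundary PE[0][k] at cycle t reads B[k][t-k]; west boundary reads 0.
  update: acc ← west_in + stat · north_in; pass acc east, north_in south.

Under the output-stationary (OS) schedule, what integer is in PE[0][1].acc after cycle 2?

OS (2×2). Following PE[0][1] plus its west/north inputs:
  [0] (0,0) acc=20 (h:5 v:4)
  [0] (0,1) acc=0 (h:0 v:0)
  [1] (0,0) acc=26 (h:6 v:1)
  [1] (0,1) acc=15 (h:5 v:3)
  [2] (0,0) acc=50 (h:3 v:8)
  [2] (0,1) acc=33 (h:6 v:3)

PE[0][1].acc = 33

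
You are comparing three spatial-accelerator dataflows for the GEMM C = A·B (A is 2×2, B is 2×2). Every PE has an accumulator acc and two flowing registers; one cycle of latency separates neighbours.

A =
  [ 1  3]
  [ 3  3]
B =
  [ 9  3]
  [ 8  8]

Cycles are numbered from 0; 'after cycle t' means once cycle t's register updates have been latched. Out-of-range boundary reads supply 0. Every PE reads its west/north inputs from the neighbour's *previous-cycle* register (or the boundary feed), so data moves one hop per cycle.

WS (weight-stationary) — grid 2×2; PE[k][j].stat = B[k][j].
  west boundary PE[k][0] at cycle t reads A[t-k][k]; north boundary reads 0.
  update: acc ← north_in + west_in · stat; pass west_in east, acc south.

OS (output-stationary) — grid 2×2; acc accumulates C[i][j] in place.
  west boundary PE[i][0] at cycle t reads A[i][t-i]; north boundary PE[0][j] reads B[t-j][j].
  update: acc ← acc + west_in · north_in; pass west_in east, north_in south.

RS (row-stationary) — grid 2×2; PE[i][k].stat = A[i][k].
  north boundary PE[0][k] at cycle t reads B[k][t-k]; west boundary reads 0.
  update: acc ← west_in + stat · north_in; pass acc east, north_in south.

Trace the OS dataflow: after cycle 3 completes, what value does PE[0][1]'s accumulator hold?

PE[0][1].acc = 27

OS (2×2). Following PE[0][1] plus its west/north inputs:
  cycle 0: PE[0][0] → acc 9, east 1, south 9
  cycle 0: PE[0][1] → acc 0, east 0, south 0
  cycle 1: PE[0][0] → acc 33, east 3, south 8
  cycle 1: PE[0][1] → acc 3, east 1, south 3
  cycle 2: PE[0][0] → acc 33, east 0, south 0
  cycle 2: PE[0][1] → acc 27, east 3, south 8
  cycle 3: PE[0][0] → acc 33, east 0, south 0
  cycle 3: PE[0][1] → acc 27, east 0, south 0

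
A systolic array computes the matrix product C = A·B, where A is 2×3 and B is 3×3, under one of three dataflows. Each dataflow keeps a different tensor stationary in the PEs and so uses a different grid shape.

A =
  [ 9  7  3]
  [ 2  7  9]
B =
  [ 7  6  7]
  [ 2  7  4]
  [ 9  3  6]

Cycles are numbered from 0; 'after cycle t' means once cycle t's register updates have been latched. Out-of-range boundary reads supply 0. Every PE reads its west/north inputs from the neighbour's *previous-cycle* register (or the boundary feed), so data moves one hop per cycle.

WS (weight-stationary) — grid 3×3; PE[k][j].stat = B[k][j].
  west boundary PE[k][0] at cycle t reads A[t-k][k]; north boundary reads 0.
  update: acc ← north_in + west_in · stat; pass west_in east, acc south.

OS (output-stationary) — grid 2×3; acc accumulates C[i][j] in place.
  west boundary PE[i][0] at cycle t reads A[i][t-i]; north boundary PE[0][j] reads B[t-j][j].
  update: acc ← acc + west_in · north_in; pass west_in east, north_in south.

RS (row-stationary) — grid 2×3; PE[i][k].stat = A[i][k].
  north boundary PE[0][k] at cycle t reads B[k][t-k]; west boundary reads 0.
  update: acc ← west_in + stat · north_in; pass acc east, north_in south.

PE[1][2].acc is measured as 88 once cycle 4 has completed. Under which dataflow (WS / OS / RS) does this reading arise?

dataflow = RS

— WS: 3×3; PE[1][2] trace:
  step 0 · PE1,2: acc=0; fwd→0 fwd↓0
  step 1 · PE1,2: acc=0; fwd→0 fwd↓0
  step 2 · PE1,2: acc=0; fwd→0 fwd↓0
  step 3 · PE1,2: acc=91; fwd→7 fwd↓91
  step 4 · PE1,2: acc=42; fwd→7 fwd↓42
— OS: 2×3; PE[1][2] trace:
  step 0 · PE1,2: acc=0; fwd→0 fwd↓0
  step 1 · PE1,2: acc=0; fwd→0 fwd↓0
  step 2 · PE1,2: acc=0; fwd→0 fwd↓0
  step 3 · PE1,2: acc=14; fwd→2 fwd↓7
  step 4 · PE1,2: acc=42; fwd→7 fwd↓4
— RS: 2×3; PE[1][2] trace:
  step 0 · PE1,2: acc=0; fwd→0 fwd↓0
  step 1 · PE1,2: acc=0; fwd→0 fwd↓0
  step 2 · PE1,2: acc=0; fwd→0 fwd↓0
  step 3 · PE1,2: acc=109; fwd→109 fwd↓9
  step 4 · PE1,2: acc=88; fwd→88 fwd↓3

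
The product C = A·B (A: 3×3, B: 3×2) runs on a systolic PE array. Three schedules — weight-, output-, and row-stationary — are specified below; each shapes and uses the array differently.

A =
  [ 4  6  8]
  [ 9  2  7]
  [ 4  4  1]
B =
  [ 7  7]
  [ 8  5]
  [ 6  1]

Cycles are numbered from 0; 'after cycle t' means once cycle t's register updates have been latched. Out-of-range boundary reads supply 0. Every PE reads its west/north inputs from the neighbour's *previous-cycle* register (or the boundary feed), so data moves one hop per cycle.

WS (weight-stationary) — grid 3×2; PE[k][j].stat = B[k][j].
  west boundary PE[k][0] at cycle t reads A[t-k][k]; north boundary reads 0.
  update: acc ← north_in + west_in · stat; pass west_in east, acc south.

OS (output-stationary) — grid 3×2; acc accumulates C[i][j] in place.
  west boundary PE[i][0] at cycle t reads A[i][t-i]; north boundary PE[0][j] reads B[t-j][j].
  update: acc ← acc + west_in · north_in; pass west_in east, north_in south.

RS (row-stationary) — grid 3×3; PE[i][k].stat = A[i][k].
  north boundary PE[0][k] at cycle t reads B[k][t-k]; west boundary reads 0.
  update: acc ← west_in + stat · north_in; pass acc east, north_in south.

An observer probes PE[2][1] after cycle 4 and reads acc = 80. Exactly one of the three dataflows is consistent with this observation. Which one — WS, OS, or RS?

— WS: 3×2; PE[2][1] trace:
  0: (2,1).acc=0  regs=<0,0>
  1: (2,1).acc=0  regs=<0,0>
  2: (2,1).acc=0  regs=<0,0>
  3: (2,1).acc=66  regs=<8,66>
  4: (2,1).acc=80  regs=<7,80>
— OS: 3×2; PE[2][1] trace:
  0: (2,1).acc=0  regs=<0,0>
  1: (2,1).acc=0  regs=<0,0>
  2: (2,1).acc=0  regs=<0,0>
  3: (2,1).acc=28  regs=<4,7>
  4: (2,1).acc=48  regs=<4,5>
— RS: 3×3; PE[2][1] trace:
  0: (2,1).acc=0  regs=<0,0>
  1: (2,1).acc=0  regs=<0,0>
  2: (2,1).acc=0  regs=<0,0>
  3: (2,1).acc=60  regs=<60,8>
  4: (2,1).acc=48  regs=<48,5>

dataflow = WS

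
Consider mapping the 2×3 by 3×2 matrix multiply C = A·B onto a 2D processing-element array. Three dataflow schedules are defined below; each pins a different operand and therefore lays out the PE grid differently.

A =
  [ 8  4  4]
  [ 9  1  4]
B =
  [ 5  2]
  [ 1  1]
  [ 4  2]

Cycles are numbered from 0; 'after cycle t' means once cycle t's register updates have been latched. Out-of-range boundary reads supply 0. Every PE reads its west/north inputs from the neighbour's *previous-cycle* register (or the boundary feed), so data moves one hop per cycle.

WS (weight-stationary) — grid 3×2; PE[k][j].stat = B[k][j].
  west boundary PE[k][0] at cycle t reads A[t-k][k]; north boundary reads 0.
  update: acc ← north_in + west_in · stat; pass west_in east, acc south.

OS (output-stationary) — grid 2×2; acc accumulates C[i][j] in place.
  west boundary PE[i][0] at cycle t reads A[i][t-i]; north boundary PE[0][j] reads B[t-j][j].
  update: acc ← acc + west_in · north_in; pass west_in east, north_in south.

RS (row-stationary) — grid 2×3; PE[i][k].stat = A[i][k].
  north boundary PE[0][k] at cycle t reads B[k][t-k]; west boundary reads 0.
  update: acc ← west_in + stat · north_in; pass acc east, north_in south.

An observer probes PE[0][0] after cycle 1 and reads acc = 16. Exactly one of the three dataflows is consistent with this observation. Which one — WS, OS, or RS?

dataflow = RS

WS (3×2 grid), PE[0][0]:
  after 0 — PE[0][0] acc=40, pass-E 8, pass-S 40
  after 1 — PE[0][0] acc=45, pass-E 9, pass-S 45
OS (2×2 grid), PE[0][0]:
  after 0 — PE[0][0] acc=40, pass-E 8, pass-S 5
  after 1 — PE[0][0] acc=44, pass-E 4, pass-S 1
RS (2×3 grid), PE[0][0]:
  after 0 — PE[0][0] acc=40, pass-E 40, pass-S 5
  after 1 — PE[0][0] acc=16, pass-E 16, pass-S 2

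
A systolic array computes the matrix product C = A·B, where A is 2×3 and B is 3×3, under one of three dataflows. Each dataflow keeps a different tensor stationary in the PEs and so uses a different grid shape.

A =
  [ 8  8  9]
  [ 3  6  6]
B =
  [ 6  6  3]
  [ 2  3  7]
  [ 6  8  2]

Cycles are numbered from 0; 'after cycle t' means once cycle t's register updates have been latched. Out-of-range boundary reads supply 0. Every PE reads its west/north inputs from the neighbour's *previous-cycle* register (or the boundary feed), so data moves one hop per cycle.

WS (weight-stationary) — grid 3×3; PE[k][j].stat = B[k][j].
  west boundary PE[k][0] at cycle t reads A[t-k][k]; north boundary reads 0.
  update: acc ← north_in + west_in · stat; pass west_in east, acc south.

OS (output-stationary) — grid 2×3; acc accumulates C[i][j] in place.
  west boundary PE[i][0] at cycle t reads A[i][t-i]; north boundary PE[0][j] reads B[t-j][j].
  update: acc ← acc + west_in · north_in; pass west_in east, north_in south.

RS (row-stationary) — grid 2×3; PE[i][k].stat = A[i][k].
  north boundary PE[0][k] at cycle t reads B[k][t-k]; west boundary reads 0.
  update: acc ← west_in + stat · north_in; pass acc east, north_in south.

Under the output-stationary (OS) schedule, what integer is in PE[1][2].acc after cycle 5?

PE[1][2].acc = 63

OS (2×3). Following PE[1][2] plus its west/north inputs:
  step 0 · PE0,2: acc=0; fwd→0 fwd↓0
  step 0 · PE1,1: acc=0; fwd→0 fwd↓0
  step 0 · PE1,2: acc=0; fwd→0 fwd↓0
  step 1 · PE0,2: acc=0; fwd→0 fwd↓0
  step 1 · PE1,1: acc=0; fwd→0 fwd↓0
  step 1 · PE1,2: acc=0; fwd→0 fwd↓0
  step 2 · PE0,2: acc=24; fwd→8 fwd↓3
  step 2 · PE1,1: acc=18; fwd→3 fwd↓6
  step 2 · PE1,2: acc=0; fwd→0 fwd↓0
  step 3 · PE0,2: acc=80; fwd→8 fwd↓7
  step 3 · PE1,1: acc=36; fwd→6 fwd↓3
  step 3 · PE1,2: acc=9; fwd→3 fwd↓3
  step 4 · PE0,2: acc=98; fwd→9 fwd↓2
  step 4 · PE1,1: acc=84; fwd→6 fwd↓8
  step 4 · PE1,2: acc=51; fwd→6 fwd↓7
  step 5 · PE0,2: acc=98; fwd→0 fwd↓0
  step 5 · PE1,1: acc=84; fwd→0 fwd↓0
  step 5 · PE1,2: acc=63; fwd→6 fwd↓2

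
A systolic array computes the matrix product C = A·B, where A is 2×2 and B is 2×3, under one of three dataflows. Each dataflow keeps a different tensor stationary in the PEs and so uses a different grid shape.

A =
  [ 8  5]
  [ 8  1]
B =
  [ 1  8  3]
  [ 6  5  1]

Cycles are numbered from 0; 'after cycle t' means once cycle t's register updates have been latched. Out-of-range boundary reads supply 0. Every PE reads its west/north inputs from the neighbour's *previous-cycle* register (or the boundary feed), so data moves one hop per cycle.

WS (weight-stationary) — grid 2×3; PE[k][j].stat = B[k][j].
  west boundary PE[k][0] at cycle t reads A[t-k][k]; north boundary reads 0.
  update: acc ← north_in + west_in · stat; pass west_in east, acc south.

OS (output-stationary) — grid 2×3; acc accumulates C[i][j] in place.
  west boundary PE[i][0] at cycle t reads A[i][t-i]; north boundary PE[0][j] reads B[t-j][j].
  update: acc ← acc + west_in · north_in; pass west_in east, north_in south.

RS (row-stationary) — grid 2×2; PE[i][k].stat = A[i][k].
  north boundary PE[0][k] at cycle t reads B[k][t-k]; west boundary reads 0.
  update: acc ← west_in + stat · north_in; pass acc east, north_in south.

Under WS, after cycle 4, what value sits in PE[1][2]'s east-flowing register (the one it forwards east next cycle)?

Tracing WS — 2×3 array, target PE[1][2]:
  @0  [0,2]  acc 0  |  →0  ↓0
  @0  [1,1]  acc 0  |  →0  ↓0
  @0  [1,2]  acc 0  |  →0  ↓0
  @1  [0,2]  acc 0  |  →0  ↓0
  @1  [1,1]  acc 0  |  →0  ↓0
  @1  [1,2]  acc 0  |  →0  ↓0
  @2  [0,2]  acc 24  |  →8  ↓24
  @2  [1,1]  acc 89  |  →5  ↓89
  @2  [1,2]  acc 0  |  →0  ↓0
  @3  [0,2]  acc 24  |  →8  ↓24
  @3  [1,1]  acc 69  |  →1  ↓69
  @3  [1,2]  acc 29  |  →5  ↓29
  @4  [0,2]  acc 0  |  →0  ↓0
  @4  [1,1]  acc 0  |  →0  ↓0
  @4  [1,2]  acc 25  |  →1  ↓25

register = 1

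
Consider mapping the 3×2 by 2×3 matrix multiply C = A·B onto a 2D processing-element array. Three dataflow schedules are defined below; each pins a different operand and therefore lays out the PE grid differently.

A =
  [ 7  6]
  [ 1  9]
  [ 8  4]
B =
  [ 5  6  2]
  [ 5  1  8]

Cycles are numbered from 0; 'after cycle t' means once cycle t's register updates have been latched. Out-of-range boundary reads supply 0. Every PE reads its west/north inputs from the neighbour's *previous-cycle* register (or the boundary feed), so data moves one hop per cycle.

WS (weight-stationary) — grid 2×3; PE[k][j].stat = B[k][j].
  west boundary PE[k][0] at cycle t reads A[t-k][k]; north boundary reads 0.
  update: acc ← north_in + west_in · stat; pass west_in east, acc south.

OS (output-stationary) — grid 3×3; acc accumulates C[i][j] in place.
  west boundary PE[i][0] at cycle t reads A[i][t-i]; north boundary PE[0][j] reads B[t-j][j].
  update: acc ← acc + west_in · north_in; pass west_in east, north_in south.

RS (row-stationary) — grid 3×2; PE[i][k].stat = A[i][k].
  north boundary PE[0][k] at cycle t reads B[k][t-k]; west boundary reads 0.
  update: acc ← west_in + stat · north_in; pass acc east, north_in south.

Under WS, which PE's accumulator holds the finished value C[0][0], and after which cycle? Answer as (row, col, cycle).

Under WS, C[0][0] lands at PE[1][0]:
  t=0 PE[1][0]: acc=0 h=0 v=0
  t=1 PE[1][0]: acc=65 h=6 v=65

(row, col, cycle) = (1, 0, 1)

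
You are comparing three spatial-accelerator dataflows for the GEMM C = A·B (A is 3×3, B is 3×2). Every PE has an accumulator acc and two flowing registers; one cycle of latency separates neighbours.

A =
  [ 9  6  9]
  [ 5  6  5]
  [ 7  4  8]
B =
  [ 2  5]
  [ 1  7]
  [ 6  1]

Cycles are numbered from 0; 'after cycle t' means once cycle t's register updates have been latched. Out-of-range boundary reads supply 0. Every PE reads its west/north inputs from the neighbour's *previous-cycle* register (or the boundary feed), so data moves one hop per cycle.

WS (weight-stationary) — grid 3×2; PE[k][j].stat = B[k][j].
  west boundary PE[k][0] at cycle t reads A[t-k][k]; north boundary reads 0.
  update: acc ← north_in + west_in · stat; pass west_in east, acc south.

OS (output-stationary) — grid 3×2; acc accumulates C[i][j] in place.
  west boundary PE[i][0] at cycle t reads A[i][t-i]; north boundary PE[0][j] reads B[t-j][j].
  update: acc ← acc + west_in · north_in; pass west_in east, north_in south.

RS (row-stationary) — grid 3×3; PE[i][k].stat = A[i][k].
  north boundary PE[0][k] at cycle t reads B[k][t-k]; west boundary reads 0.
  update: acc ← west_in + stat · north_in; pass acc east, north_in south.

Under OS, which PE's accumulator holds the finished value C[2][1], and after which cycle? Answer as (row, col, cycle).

OS — PE[2][1] is where C[2][1] collects:
  t=0 PE[2][1]: acc=0 h=0 v=0
  t=1 PE[2][1]: acc=0 h=0 v=0
  t=2 PE[2][1]: acc=0 h=0 v=0
  t=3 PE[2][1]: acc=35 h=7 v=5
  t=4 PE[2][1]: acc=63 h=4 v=7
  t=5 PE[2][1]: acc=71 h=8 v=1

(row, col, cycle) = (2, 1, 5)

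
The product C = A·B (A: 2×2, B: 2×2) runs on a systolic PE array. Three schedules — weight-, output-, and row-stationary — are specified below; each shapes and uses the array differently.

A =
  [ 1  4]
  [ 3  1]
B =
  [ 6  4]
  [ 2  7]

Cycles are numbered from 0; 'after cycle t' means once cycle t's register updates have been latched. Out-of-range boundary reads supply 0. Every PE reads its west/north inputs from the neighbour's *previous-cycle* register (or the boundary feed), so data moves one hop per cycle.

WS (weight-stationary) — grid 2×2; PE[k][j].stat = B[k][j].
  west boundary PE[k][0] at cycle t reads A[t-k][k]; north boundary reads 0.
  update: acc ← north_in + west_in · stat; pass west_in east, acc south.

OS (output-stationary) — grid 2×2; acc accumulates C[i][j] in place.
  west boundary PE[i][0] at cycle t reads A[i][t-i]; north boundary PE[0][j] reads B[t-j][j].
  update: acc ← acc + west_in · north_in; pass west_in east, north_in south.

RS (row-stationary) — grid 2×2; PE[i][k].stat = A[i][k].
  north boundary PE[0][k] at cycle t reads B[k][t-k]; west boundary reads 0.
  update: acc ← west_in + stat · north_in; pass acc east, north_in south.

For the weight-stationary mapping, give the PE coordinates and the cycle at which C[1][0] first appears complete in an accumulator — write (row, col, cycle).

WS — PE[1][0] is where C[1][0] collects:
  0: (1,0).acc=0  regs=<0,0>
  1: (1,0).acc=14  regs=<4,14>
  2: (1,0).acc=20  regs=<1,20>

(row, col, cycle) = (1, 0, 2)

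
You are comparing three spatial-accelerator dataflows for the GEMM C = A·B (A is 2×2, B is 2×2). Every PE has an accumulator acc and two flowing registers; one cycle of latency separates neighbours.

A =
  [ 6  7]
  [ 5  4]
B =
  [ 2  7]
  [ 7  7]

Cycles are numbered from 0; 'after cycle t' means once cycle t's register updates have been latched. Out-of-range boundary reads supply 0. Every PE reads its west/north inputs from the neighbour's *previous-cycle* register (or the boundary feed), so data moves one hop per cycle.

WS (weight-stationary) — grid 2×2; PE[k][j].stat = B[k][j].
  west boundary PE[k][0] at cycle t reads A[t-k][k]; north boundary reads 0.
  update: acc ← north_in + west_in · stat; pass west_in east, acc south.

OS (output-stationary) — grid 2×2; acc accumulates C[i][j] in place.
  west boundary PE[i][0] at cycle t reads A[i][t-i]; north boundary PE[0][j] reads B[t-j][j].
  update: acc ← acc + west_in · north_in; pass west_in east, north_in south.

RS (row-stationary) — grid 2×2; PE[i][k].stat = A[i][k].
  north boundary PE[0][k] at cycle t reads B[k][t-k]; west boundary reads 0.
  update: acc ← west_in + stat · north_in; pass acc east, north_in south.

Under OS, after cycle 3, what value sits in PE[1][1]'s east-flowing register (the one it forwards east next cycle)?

OS (2×2). Following PE[1][1] plus its west/north inputs:
  step 0 · PE0,1: acc=0; fwd→0 fwd↓0
  step 0 · PE1,0: acc=0; fwd→0 fwd↓0
  step 0 · PE1,1: acc=0; fwd→0 fwd↓0
  step 1 · PE0,1: acc=42; fwd→6 fwd↓7
  step 1 · PE1,0: acc=10; fwd→5 fwd↓2
  step 1 · PE1,1: acc=0; fwd→0 fwd↓0
  step 2 · PE0,1: acc=91; fwd→7 fwd↓7
  step 2 · PE1,0: acc=38; fwd→4 fwd↓7
  step 2 · PE1,1: acc=35; fwd→5 fwd↓7
  step 3 · PE0,1: acc=91; fwd→0 fwd↓0
  step 3 · PE1,0: acc=38; fwd→0 fwd↓0
  step 3 · PE1,1: acc=63; fwd→4 fwd↓7

register = 4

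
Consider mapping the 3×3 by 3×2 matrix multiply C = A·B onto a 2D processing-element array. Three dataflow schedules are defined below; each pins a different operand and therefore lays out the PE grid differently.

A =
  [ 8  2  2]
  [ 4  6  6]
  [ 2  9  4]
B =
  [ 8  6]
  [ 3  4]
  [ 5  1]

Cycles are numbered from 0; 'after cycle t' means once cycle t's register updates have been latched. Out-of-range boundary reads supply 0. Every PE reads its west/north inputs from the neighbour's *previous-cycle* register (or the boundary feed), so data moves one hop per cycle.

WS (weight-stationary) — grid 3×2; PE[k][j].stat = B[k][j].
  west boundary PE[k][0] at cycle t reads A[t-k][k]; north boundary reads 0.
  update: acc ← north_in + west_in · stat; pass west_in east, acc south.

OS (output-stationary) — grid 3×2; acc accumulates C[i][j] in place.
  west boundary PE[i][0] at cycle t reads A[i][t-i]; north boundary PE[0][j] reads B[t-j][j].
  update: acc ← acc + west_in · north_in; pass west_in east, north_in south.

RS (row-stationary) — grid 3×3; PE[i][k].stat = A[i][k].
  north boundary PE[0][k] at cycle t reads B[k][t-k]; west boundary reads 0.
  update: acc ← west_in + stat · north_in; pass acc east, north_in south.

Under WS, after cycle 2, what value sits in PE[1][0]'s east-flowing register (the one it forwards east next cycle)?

WS on a 3×2 grid — tracing PE[1][0] and its feeders:
  cycle 0: PE[0][0] → acc 64, east 8, south 64
  cycle 0: PE[1][0] → acc 0, east 0, south 0
  cycle 1: PE[0][0] → acc 32, east 4, south 32
  cycle 1: PE[1][0] → acc 70, east 2, south 70
  cycle 2: PE[0][0] → acc 16, east 2, south 16
  cycle 2: PE[1][0] → acc 50, east 6, south 50

register = 6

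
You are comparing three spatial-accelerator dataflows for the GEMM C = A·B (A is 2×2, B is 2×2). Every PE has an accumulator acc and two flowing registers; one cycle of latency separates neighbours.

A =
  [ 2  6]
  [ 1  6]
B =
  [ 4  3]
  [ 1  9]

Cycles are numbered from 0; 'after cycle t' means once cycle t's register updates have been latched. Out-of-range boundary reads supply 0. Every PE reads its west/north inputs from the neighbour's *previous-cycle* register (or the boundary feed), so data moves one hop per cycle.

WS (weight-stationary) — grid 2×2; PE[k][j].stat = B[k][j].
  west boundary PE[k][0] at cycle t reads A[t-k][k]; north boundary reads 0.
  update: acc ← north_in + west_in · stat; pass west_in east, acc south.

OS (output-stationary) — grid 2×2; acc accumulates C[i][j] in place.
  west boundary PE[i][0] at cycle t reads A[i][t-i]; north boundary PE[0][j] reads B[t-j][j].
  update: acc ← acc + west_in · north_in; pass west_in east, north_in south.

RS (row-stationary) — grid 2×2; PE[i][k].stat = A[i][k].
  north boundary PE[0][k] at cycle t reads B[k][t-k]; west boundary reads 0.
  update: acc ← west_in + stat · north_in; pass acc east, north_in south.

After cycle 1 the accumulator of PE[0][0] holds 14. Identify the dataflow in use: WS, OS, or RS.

dataflow = OS

WS [2×2] PE[0][0] across cycles:
  t=0 PE[0][0]: acc=8 h=2 v=8
  t=1 PE[0][0]: acc=4 h=1 v=4
OS [2×2] PE[0][0] across cycles:
  t=0 PE[0][0]: acc=8 h=2 v=4
  t=1 PE[0][0]: acc=14 h=6 v=1
RS [2×2] PE[0][0] across cycles:
  t=0 PE[0][0]: acc=8 h=8 v=4
  t=1 PE[0][0]: acc=6 h=6 v=3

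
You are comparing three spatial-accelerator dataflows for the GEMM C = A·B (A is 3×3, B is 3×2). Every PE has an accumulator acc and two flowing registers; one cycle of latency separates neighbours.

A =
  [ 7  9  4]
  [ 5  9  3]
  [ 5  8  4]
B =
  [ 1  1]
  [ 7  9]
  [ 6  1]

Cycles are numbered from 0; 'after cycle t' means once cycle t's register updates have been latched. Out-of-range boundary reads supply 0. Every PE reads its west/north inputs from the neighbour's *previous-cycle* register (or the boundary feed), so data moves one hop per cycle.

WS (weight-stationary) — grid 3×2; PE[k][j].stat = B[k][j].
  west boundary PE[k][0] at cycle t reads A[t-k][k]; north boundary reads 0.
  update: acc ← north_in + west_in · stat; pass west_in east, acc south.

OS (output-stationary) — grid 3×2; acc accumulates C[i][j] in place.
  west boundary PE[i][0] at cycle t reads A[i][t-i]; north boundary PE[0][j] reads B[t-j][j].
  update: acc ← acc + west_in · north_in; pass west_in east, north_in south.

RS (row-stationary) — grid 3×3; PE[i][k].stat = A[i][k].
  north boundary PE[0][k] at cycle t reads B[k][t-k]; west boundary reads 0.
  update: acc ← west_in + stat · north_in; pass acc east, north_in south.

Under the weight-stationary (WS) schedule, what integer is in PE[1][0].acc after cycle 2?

PE[1][0].acc = 68

WS on a 3×2 grid — tracing PE[1][0] and its feeders:
  after 0 — PE[0][0] acc=7, pass-E 7, pass-S 7
  after 0 — PE[1][0] acc=0, pass-E 0, pass-S 0
  after 1 — PE[0][0] acc=5, pass-E 5, pass-S 5
  after 1 — PE[1][0] acc=70, pass-E 9, pass-S 70
  after 2 — PE[0][0] acc=5, pass-E 5, pass-S 5
  after 2 — PE[1][0] acc=68, pass-E 9, pass-S 68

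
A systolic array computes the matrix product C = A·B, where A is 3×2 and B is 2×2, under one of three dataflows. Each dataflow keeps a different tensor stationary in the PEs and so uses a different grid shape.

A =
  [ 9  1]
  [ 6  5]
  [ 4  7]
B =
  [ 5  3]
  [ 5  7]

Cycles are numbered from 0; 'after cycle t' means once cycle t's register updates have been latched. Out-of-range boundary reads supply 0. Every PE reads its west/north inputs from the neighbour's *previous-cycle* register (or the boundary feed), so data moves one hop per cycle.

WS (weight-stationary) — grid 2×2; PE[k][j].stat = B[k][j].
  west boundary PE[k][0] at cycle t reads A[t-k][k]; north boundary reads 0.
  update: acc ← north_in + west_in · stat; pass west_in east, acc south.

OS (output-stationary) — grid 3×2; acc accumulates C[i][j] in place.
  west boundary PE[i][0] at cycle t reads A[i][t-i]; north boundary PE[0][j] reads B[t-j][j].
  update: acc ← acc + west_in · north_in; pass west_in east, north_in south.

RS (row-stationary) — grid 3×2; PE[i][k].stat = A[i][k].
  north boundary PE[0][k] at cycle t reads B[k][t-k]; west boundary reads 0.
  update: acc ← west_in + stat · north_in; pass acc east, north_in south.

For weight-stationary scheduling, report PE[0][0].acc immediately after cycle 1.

Tracing WS — 2×2 array, target PE[0][0]:
  c0 r0c0: 45 / 9 / 45
  c1 r0c0: 30 / 6 / 30

PE[0][0].acc = 30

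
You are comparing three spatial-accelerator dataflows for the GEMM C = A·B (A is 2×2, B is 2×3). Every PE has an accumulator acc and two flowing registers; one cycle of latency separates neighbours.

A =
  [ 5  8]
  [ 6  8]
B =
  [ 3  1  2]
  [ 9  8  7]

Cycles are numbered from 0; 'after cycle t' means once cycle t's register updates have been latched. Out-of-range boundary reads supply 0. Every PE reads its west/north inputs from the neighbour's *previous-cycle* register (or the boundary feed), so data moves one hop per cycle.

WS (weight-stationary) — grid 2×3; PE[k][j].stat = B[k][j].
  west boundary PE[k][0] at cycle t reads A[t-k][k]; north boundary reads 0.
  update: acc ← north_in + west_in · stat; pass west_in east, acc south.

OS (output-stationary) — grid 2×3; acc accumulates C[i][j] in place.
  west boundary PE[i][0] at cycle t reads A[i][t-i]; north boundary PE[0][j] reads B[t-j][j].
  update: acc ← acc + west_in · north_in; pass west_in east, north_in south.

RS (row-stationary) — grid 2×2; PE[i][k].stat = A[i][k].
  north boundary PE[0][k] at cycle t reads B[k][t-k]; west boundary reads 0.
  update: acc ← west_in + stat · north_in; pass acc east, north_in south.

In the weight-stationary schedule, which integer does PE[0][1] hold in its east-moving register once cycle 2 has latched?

register = 6

WS (2×3). Following PE[0][1] plus its west/north inputs:
  [0] (0,0) acc=15 (h:5 v:15)
  [0] (0,1) acc=0 (h:0 v:0)
  [1] (0,0) acc=18 (h:6 v:18)
  [1] (0,1) acc=5 (h:5 v:5)
  [2] (0,0) acc=0 (h:0 v:0)
  [2] (0,1) acc=6 (h:6 v:6)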